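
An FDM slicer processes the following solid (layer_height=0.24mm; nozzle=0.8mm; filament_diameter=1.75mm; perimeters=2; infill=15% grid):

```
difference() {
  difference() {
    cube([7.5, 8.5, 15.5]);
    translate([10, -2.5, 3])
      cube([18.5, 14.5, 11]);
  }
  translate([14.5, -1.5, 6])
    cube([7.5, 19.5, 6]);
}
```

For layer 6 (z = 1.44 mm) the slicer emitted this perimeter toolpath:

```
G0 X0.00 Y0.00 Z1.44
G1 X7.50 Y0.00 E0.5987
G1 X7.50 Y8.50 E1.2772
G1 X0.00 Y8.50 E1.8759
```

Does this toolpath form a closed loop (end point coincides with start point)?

Start point (G0): (0.00, 0.00). End point (last G1): the path does not return to the start — open.

no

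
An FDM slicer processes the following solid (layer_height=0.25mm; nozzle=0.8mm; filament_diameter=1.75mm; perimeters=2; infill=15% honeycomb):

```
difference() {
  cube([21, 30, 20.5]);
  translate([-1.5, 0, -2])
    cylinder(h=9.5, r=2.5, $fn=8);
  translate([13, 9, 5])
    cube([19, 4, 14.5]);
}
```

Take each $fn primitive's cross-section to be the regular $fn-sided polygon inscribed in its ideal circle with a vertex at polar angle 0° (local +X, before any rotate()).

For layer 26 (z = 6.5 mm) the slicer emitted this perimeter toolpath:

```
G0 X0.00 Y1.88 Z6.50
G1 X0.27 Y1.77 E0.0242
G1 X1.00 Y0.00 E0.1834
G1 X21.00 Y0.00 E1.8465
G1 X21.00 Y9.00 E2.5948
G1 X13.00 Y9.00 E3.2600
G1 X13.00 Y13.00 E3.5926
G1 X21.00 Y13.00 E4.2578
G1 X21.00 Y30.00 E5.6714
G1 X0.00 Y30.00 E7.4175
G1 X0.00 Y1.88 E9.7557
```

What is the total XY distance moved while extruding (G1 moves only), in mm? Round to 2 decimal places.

Sum the Euclidean lengths of each G1 segment: total = 117.33 mm.

117.33 mm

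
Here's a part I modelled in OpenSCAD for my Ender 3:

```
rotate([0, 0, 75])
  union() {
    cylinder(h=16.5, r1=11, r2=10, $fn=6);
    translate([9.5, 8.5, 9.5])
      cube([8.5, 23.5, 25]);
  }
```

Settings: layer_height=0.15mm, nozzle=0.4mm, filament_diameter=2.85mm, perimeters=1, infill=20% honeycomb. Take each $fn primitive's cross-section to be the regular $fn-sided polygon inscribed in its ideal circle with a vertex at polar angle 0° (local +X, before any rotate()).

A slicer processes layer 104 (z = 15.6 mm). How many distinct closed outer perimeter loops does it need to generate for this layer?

At z = 15.6 mm: the cone contributes a regular 6-gon of circumradius 10.055 (interpolated between r1=11 and r2=10 at t=0.945); the cube at (9.5, 8.5) (footprint 8.5×23.5) is included at this height; Merging all regions: the 2 present regions are separate (no shared area or edge), so areas and boundary lengths simply add and each stays a separate island — 2 connected regions; (whole slice rotated 75° about Z — lengths, areas and connectivity unchanged). The result has 2 disconnected regions.

2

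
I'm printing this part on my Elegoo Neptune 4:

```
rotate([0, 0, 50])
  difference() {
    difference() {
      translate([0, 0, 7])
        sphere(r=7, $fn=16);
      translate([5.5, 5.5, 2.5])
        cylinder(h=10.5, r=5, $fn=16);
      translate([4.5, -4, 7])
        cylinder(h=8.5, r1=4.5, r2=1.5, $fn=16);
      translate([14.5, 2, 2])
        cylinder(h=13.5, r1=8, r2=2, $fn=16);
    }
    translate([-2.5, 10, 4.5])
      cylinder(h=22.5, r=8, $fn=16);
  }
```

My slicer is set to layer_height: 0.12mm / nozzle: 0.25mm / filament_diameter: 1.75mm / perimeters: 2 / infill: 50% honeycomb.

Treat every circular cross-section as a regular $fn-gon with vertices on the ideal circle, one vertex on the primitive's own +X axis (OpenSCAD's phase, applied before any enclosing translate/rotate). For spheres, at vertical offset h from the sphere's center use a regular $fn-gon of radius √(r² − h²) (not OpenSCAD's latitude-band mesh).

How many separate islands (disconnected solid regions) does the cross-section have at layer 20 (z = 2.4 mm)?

1

At z = 2.4 mm: the r=7 sphere contributes a regular 16-gon of circumradius √(7²−4.6²) = 5.276; the cylinder at (5.5, 5.5) is not intersected at this z (z outside [2.5, 13]); the cone at (4.5, -4) is not intersected at this z (z outside [7, 15.5]); the cone at (14.5, 2): at t=0.030 of its height the radius interpolates to r₁+(r₂−r₁)t = 7.822, giving a regular 16-gon of that circumradius; Taking the first minus the rest: starting from the r=7 sphere, the cone at (14.5, 2) misses the remaining region (no effect) — 1 connected region; the cylinder at (-2.5, 10) does not reach this height (z outside [4.5, 27]); Taking the first minus the rest: none of the subtracted shapes is present at this height, so the result so far is unchanged — 1 connected region; (rotated 50° about Z; rotation is an isometry so areas/perimeters/island counts are preserved). Overall, the cross-section is a single solid region. Island count = 1.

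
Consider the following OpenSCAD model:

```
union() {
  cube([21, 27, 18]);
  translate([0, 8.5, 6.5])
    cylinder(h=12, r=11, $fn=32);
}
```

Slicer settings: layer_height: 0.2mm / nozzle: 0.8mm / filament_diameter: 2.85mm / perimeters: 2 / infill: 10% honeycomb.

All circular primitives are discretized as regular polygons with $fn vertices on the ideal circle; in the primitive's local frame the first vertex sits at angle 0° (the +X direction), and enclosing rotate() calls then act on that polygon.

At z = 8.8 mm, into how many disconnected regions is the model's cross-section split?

1

At z = 8.8 mm: the cube (footprint 21×27) is included at this height; the cylinder at (0, 8.5): section is a regular 32-gon, circumradius r=11; Combining (union): the regions partially overlap (shared area 177.18 mm²), so overlapping operands fuse into one piece — 1 connected region. The result has 1 disconnected region.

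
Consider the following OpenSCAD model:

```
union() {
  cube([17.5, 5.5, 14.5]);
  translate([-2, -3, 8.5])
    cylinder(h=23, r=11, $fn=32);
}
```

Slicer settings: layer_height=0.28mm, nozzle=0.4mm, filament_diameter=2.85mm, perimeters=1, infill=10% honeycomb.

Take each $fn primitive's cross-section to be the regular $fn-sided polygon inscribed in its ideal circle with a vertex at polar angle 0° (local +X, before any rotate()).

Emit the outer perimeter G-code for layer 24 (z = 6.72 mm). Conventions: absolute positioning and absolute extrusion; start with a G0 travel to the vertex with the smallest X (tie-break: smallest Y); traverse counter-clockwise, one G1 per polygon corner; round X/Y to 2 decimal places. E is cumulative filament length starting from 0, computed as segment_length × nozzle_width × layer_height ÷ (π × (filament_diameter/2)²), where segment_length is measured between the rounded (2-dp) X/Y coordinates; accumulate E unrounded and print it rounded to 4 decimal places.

At z = 6.72 mm: the 17.5×5.5 cube contributes its full rectangle; the cylinder at (-2, -3) is not intersected at this z (z outside [8.5, 31.5]); Taking the union: only the 17.5×5.5 cube is present, so the union is just that shape — 1 connected region. The outline is a single polygon with 4 vertices. Extrusion per mm of travel: 0.4 × 0.28 / (π × 1.425²) = 0.017557. Accumulating E over each segment gives final E = 0.8076.

G0 X0.00 Y0.00 Z6.72
G1 X17.50 Y0.00 E0.3072
G1 X17.50 Y5.50 E0.4038
G1 X0.00 Y5.50 E0.7110
G1 X0.00 Y0.00 E0.8076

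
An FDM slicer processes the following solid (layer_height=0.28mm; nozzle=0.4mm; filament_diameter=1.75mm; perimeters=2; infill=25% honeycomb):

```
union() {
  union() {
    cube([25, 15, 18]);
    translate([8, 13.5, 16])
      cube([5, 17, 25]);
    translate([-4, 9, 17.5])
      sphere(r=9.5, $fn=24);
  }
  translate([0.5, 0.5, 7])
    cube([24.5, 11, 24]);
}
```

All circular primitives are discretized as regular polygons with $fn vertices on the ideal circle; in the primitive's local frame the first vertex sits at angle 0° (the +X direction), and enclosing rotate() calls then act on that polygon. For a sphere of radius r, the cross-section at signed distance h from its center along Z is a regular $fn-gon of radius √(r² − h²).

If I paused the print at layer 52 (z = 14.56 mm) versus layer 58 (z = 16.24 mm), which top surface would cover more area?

layer 58 (z = 16.24 mm)

Layer 52 (z = 14.56): the cube is present — its section is the full 25×15 rectangle (area 375.00 mm²); the cube at (8, 13.5) does not reach this height (z outside [16, 41]); the r=9.5 sphere at (-4, 9) slices to a regular 24-gon of circumradius 9.034 (√(r²−h²) with h=2.94 from center) (area = (24/2)·9.034²·sin(360°/24) = 253.46 mm²); Taking the union: the regions partially overlap — summed areas 628.46 mm² minus the doubly-counted overlap 54.22 mm² gives 574.23 mm² — area = 574.23 mm²; the cube at (0.5, 0.5) is present — its section is the full 24.5×11 rectangle (area 269.50 mm²); Combining (union): the 24.5×11 cube at (0.5, 0.5) lies entirely inside the result so far, so the union is just the result so far — area = 574.23 mm². So its area = 574.23 mm². Layer 58 (z = 16.24): the cube is present — its section is the full 25×15 rectangle (area 375.00 mm²); the 5×17 cube at (8, 13.5) contributes its full rectangle (area 85.00 mm²); the r=9.5 sphere at (-4, 9) slices to a regular 24-gon of circumradius 9.416 (√(r²−h²) with h=1.26 from center) (area = (24/2)·9.416²·sin(360°/24) = 275.37 mm²); Taking the union: the regions partially overlap — summed areas 735.37 mm² minus the doubly-counted overlap 68.12 mm² gives 667.26 mm² — area = 667.26 mm²; the cube at (0.5, 0.5) (footprint 24.5×11) is included at this height (area 269.50 mm²); Combining (union): the 24.5×11 cube at (0.5, 0.5) lies entirely inside the result so far, so the union is just the result so far — area = 667.26 mm². So its area = 667.26 mm². Layer 58 is larger (667.26 vs 574.23 mm²).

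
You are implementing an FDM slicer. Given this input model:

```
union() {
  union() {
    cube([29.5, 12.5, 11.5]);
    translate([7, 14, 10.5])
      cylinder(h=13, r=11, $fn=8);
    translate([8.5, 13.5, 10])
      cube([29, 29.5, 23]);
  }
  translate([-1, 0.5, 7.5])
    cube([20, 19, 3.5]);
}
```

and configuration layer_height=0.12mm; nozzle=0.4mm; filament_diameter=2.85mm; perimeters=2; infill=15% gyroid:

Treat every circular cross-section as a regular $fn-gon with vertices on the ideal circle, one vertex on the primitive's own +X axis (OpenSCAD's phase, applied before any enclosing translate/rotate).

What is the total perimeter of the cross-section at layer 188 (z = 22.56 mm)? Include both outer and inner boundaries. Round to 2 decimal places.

At z = 22.56 mm: the cube is absent (z outside [0, 11.5]); the r=11 cylinder at (7, 14) contributes a regular 8-gon of circumradius 11 (perimeter = 2·8·11.000·sin(180°/8) = 67.35 mm); the cube at (8.5, 13.5) is present — its section is the full 29×29.5 rectangle (perimeter 117.00 mm); Merging all regions: the regions partially overlap (shared area 74.22 mm²), so the edge portions inside another operand are dropped and the merged outline is re-measured after clipping — boundary = 148.43 mm; the cube at (-1, 0.5) is absent (z outside [7.5, 11]); Taking the union: only that combined region is present, so the union is just that shape — boundary = 148.43 mm. Overall, the cross-section is a single solid region. Total boundary length (outer) = 148.43 mm.

148.43 mm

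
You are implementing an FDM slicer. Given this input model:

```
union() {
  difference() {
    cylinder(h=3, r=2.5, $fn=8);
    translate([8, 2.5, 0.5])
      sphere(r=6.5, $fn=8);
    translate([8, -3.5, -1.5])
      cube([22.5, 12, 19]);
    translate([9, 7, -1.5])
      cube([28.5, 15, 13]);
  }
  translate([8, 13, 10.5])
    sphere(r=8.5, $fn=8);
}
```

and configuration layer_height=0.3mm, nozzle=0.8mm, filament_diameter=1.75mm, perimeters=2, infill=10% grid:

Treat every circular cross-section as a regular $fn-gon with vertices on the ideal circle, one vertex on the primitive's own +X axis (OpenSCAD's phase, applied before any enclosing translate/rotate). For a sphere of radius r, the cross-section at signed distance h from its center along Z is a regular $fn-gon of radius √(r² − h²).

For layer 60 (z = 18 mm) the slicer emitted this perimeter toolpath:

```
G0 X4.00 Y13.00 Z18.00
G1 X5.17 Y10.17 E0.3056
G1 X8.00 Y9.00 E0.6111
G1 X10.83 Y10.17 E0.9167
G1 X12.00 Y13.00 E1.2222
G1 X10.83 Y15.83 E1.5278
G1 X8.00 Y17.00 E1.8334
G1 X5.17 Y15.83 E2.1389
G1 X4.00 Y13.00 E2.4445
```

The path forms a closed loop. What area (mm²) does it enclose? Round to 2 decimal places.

Apply the shoelace formula to the sequence of (X, Y) vertices; enclosed area = 45.28 mm².

45.28 mm²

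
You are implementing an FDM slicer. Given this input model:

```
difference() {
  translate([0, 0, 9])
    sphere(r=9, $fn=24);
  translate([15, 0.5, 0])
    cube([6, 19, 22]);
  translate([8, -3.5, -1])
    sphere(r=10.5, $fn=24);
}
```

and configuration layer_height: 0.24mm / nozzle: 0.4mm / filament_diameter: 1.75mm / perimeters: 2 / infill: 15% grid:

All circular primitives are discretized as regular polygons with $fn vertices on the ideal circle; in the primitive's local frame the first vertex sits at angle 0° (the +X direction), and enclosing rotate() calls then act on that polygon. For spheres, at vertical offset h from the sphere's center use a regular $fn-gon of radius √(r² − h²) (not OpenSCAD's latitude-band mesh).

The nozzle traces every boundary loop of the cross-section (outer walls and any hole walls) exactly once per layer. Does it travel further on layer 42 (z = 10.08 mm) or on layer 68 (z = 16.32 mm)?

Layer 42 (z = 10.08): the r=9 sphere contributes a regular 24-gon of circumradius √(9²−1.08²) = 8.935 (perimeter = 2·24·8.935·sin(180°/24) = 55.98 mm); the cube at (15, 0.5) (footprint 6×19) is included at this height (perimeter 50.00 mm); the sphere at (8, -3.5) does not reach this height (|z−center|=11.080 > r=10.5); Subtracting the remaining from the first: starting from the r=9 sphere, the 6×19 cube at (15, 0.5) misses the remaining region (no effect) — boundary = 55.98 mm. So its perimeter = 55.98 mm. Layer 68 (z = 16.32): the r=9 sphere slices to a regular 24-gon of circumradius 5.236 (√(r²−h²) with h=7.32 from center) (perimeter = 2·24·5.236·sin(180°/24) = 32.81 mm); the cube at (15, 0.5) is present — its section is the full 6×19 rectangle (perimeter 50.00 mm); the sphere at (8, -3.5) does not reach this height (|z−center|=17.320 > r=10.5); Taking the first minus the rest: starting from the r=9 sphere, the 6×19 cube at (15, 0.5) misses the remaining region (no effect) — boundary = 32.81 mm. So its perimeter = 32.81 mm. Layer 42 is larger (55.98 vs 32.81 mm).

layer 42 (z = 10.08 mm)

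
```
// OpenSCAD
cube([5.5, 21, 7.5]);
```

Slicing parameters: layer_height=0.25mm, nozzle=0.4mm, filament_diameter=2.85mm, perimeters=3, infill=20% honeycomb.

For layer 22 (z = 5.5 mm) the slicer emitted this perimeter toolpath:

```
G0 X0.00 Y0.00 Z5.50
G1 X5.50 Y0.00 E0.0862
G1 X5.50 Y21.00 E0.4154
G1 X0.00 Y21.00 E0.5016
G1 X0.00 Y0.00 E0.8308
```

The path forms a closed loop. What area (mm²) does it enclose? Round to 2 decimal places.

115.50 mm²

Apply the shoelace formula to the sequence of (X, Y) vertices; enclosed area = 115.50 mm².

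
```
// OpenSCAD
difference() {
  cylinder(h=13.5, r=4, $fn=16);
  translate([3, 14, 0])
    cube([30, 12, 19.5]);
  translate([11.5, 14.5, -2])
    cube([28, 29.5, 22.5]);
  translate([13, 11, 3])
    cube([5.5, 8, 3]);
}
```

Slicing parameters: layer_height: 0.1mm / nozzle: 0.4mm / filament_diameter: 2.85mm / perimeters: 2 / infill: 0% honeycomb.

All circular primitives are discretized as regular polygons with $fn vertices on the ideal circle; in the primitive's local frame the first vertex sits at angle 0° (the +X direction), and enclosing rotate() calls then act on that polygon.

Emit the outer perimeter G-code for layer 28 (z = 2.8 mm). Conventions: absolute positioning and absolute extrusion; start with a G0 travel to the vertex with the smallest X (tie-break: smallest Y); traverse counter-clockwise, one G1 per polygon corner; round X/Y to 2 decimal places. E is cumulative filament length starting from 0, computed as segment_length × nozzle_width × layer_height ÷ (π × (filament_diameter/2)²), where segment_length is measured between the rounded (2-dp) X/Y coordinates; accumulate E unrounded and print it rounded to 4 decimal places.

At z = 2.8 mm: the r=4 cylinder gives a regular 16-gon of circumradius 4 (constant along its height); the cube at (3, 14) is present — its section is the full 30×12 rectangle; the 28×29.5 cube at (11.5, 14.5) contributes its full rectangle; the cube at (13, 11) does not reach this height (z outside [3, 6]); After the difference (first − rest): starting from the r=4 cylinder, the 30×12 cube at (3, 14) misses the remaining region (no effect); the 28×29.5 cube at (11.5, 14.5) misses the remaining region (no effect) — 1 connected region. The outline is a single polygon with 16 vertices. Extrusion per mm of travel: 0.4 × 0.1 / (π × 1.425²) = 0.006270. Accumulating E over each segment gives final E = 0.1567.

G0 X-4.00 Y0.00 Z2.80
G1 X-3.70 Y-1.53 E0.0098
G1 X-2.83 Y-2.83 E0.0196
G1 X-1.53 Y-3.70 E0.0294
G1 X0.00 Y-4.00 E0.0392
G1 X1.53 Y-3.70 E0.0489
G1 X2.83 Y-2.83 E0.0588
G1 X3.70 Y-1.53 E0.0686
G1 X4.00 Y0.00 E0.0783
G1 X3.70 Y1.53 E0.0881
G1 X2.83 Y2.83 E0.0979
G1 X1.53 Y3.70 E0.1077
G1 X0.00 Y4.00 E0.1175
G1 X-1.53 Y3.70 E0.1273
G1 X-2.83 Y2.83 E0.1371
G1 X-3.70 Y1.53 E0.1469
G1 X-4.00 Y0.00 E0.1567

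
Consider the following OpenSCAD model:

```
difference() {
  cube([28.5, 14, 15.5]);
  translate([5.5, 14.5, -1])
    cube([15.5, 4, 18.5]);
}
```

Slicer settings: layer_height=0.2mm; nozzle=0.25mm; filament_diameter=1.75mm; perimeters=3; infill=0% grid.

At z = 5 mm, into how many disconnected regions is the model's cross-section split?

At z = 5 mm: the cube is present — its section is the full 28.5×14 rectangle; the cube at (5.5, 14.5) (footprint 15.5×4) is included at this height; Taking the first minus the rest: starting from the 28.5×14 cube, the 15.5×4 cube at (5.5, 14.5) misses the remaining region (no effect) — 1 connected region. The result has 1 disconnected region.

1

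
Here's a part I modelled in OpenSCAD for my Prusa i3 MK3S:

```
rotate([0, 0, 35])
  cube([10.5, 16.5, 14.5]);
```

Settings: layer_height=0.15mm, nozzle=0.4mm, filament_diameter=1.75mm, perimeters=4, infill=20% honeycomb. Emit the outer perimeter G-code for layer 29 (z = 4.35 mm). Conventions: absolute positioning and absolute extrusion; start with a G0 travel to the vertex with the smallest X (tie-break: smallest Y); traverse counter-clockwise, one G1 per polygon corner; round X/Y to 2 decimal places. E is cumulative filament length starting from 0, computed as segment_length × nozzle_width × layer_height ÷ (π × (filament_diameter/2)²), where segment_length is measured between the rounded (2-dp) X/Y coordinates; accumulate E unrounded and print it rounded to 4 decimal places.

At z = 4.35 mm: the cube (footprint 10.5×16.5) is included at this height; (rotated 35° about Z; rotation is an isometry so areas/perimeters/island counts are preserved). The outline is a single polygon with 4 vertices. Extrusion per mm of travel: 0.4 × 0.15 / (π × 0.875²) = 0.024945. Accumulating E over each segment gives final E = 1.3470.

G0 X-9.46 Y13.52 Z4.35
G1 X0.00 Y0.00 E0.4116
G1 X8.60 Y6.02 E0.6735
G1 X-0.86 Y19.54 E1.0851
G1 X-9.46 Y13.52 E1.3470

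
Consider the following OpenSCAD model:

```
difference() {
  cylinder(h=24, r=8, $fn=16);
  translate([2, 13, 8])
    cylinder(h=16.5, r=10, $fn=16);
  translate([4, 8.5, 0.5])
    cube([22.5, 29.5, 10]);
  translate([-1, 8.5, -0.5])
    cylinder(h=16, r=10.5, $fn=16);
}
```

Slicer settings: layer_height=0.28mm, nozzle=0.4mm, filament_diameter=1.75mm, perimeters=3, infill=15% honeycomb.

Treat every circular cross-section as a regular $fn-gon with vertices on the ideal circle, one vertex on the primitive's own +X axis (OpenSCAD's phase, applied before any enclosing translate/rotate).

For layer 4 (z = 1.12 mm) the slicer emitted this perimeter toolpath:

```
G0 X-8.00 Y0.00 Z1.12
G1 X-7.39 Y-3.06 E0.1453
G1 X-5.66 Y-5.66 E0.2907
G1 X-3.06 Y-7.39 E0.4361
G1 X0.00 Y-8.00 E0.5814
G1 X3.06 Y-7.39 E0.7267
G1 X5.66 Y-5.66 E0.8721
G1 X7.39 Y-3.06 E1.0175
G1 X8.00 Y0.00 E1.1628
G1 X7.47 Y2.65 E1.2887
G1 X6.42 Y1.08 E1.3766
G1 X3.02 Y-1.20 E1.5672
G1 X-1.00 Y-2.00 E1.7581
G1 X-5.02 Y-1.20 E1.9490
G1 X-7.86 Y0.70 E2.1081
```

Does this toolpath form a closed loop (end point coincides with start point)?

no

Start point (G0): (-8.00, 0.00). End point (last G1): the path does not return to the start — open.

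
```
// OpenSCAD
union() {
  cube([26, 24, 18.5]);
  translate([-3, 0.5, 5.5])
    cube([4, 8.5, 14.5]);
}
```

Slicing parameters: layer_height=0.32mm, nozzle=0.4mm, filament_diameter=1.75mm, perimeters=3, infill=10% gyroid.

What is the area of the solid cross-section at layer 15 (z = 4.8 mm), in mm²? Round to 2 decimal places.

624.00 mm²

At z = 4.8 mm: the cube is present — its section is the full 26×24 rectangle (area 624.00 mm²); the cube at (-3, 0.5) is absent (z outside [5.5, 20]); Taking the union: only the 26×24 cube is present, so the union is just that shape — area = 624.00 mm². Overall, the cross-section is a single solid region. Net area = 624.00 mm².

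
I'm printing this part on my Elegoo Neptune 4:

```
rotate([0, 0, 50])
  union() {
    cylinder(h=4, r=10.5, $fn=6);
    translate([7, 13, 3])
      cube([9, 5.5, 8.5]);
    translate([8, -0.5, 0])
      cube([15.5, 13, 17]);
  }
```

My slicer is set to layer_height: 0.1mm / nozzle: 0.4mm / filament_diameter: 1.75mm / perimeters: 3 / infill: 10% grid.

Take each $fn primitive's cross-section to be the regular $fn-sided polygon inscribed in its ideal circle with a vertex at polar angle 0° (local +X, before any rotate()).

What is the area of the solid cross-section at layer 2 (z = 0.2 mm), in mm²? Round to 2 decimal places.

At z = 0.2 mm: the r=10.5 cylinder contributes a regular 6-gon of circumradius 10.5 (area = (6/2)·10.500²·sin(360°/6) = 286.44 mm²); the cube at (7, 13) does not reach this height (z outside [3, 11.5]); the cube at (8, -0.5) is present — its section is the full 15.5×13 rectangle (area 201.50 mm²); Combining (union): the regions partially overlap — summed areas 487.94 mm² minus the doubly-counted overlap 6.59 mm² gives 481.35 mm² — area = 481.35 mm²; (rotated 50° about Z; rotation is an isometry so areas/perimeters/island counts are preserved). Overall, the cross-section is a single solid region. Net area = 481.35 mm².

481.35 mm²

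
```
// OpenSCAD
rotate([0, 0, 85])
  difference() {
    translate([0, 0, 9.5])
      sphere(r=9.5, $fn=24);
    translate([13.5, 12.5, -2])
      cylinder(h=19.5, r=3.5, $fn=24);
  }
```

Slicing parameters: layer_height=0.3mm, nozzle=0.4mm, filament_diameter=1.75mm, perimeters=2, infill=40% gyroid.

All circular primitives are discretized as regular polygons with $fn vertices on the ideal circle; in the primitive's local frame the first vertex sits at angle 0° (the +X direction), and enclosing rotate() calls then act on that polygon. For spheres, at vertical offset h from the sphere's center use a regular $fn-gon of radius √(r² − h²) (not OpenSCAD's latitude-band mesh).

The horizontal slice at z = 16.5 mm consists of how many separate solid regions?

1

At z = 16.5 mm: the r=9.5 sphere contributes a regular 24-gon of circumradius √(9.5²−7²) = 6.423; the r=3.5 cylinder at (13.5, 12.5) contributes a regular 24-gon of circumradius 3.5; After the difference (first − rest): starting from the r=9.5 sphere, the r=3.5 cylinder at (13.5, 12.5) misses the remaining region (no effect) — 1 connected region; (rotated 85° about Z; rotation is an isometry so areas/perimeters/island counts are preserved). The result has 1 disconnected region.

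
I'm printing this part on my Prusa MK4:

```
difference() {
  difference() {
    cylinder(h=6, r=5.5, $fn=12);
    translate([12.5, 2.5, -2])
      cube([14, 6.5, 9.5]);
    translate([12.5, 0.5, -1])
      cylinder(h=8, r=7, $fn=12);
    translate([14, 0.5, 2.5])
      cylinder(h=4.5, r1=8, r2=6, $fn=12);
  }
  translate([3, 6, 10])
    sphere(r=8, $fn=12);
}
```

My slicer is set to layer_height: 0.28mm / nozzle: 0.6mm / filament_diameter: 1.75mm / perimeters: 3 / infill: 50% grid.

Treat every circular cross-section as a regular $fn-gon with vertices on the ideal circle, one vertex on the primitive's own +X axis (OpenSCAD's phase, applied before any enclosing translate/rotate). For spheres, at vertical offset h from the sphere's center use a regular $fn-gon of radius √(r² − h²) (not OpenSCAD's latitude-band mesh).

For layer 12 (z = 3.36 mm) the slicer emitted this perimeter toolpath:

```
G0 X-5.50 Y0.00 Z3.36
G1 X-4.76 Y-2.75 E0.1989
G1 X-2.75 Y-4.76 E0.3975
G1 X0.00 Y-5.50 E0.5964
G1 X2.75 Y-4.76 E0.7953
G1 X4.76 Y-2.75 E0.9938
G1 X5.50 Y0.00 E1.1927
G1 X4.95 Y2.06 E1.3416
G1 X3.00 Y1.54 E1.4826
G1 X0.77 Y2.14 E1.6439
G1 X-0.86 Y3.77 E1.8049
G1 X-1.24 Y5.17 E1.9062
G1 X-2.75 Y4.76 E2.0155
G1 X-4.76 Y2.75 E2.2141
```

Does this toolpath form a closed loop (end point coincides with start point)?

no

Start point (G0): (-5.50, 0.00). End point (last G1): the path does not return to the start — open.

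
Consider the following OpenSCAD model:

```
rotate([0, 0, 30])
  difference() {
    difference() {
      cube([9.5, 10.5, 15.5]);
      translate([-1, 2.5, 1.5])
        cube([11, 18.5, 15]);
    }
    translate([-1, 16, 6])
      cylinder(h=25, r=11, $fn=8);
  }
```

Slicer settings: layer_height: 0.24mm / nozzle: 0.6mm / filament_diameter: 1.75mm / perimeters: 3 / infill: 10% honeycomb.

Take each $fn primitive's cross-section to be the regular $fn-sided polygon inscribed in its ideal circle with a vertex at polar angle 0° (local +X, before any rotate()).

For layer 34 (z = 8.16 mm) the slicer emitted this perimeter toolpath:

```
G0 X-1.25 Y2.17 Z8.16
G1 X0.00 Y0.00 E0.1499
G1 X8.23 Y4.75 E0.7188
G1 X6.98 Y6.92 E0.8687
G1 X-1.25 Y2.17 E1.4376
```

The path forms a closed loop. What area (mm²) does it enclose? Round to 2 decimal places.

23.80 mm²

Apply the shoelace formula to the sequence of (X, Y) vertices; enclosed area = 23.80 mm².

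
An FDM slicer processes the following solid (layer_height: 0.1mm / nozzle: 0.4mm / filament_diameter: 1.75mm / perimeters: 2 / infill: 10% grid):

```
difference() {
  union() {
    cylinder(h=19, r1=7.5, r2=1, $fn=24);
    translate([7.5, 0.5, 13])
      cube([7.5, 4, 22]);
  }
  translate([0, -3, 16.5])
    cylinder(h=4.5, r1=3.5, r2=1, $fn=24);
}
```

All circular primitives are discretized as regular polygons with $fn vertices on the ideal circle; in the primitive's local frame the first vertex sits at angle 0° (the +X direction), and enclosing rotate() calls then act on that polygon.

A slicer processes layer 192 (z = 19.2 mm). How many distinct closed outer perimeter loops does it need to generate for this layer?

1

At z = 19.2 mm: the cone is not intersected at this z (z outside [0, 19]); the 7.5×4 cube at (7.5, 0.5) contributes its full rectangle; Combining (union): only the 7.5×4 cube at (7.5, 0.5) is present, so the union is just that shape — 1 connected region; the cone at (0, -3) contributes a regular 24-gon of circumradius 2.000 (interpolated between r1=3.5 and r2=1 at t=0.600); Taking the first minus the rest: starting from that combined region, the cone at (0, -3) misses the remaining region (no effect) — 1 connected region. The result has 1 disconnected region.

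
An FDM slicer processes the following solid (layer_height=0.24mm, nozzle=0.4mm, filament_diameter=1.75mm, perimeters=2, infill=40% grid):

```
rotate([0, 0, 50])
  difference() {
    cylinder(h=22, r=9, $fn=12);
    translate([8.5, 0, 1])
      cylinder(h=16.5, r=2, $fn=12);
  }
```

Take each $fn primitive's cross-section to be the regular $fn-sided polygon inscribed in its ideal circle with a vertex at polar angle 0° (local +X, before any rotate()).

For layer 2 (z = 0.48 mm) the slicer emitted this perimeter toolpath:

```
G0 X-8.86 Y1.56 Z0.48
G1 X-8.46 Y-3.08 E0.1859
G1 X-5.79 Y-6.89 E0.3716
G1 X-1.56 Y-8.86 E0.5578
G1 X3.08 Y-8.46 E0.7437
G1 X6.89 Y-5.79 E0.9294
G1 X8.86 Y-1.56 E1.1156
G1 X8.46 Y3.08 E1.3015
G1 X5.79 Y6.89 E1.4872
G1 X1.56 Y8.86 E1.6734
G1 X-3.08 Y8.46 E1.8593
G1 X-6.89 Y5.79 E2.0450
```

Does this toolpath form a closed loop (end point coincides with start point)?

Start point (G0): (-8.86, 1.56). End point (last G1): the path does not return to the start — open.

no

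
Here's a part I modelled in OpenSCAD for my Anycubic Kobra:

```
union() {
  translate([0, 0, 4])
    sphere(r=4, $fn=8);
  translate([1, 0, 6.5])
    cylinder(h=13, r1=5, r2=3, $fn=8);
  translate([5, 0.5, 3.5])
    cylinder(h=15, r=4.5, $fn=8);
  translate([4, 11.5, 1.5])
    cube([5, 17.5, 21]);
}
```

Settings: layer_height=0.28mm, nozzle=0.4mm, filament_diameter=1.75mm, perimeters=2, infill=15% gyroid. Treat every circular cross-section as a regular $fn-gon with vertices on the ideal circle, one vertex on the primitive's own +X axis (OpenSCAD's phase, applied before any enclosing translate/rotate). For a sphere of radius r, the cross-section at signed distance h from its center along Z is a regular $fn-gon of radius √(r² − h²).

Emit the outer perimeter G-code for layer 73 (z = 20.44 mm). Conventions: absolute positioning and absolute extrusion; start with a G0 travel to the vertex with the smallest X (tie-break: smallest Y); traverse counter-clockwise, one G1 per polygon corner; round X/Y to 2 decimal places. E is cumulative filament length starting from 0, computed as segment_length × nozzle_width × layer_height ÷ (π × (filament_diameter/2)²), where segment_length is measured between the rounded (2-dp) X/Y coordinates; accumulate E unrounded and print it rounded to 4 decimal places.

At z = 20.44 mm: the sphere does not reach this height (|z−center|=16.440 > r=4); the cone at (1, 0) is not intersected at this z (z outside [6.5, 19.5]); the cylinder at (5, 0.5) is not intersected at this z (z outside [3.5, 18.5]); the 5×17.5 cube at (4, 11.5) contributes its full rectangle; Merging all regions: only the 5×17.5 cube at (4, 11.5) is present, so the union is just that shape — 1 connected region. The outline is a single polygon with 4 vertices. Extrusion per mm of travel: 0.4 × 0.28 / (π × 0.875²) = 0.046564. Accumulating E over each segment gives final E = 2.0954.

G0 X4.00 Y11.50 Z20.44
G1 X9.00 Y11.50 E0.2328
G1 X9.00 Y29.00 E1.0477
G1 X4.00 Y29.00 E1.2805
G1 X4.00 Y11.50 E2.0954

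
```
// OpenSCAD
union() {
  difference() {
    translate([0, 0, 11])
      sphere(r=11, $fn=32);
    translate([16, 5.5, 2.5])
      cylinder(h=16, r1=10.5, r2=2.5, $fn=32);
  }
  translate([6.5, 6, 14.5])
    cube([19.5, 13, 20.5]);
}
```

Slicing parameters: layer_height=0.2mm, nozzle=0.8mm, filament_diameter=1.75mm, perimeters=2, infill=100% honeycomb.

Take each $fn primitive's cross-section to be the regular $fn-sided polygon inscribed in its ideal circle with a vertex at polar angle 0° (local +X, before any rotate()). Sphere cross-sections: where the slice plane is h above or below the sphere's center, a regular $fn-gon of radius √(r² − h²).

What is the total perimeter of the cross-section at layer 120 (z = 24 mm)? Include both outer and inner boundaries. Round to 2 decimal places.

65.00 mm

At z = 24 mm: the sphere is not intersected at this z (|z−center|=13.000 > r=11); the cone at (16, 5.5) is absent (z outside [2.5, 18.5]); After the difference (first − rest): the first operand is absent here, so nothing remains; the cube at (6.5, 6) is present — its section is the full 19.5×13 rectangle (perimeter 65.00 mm); Combining (union): only the 19.5×13 cube at (6.5, 6) is present, so the union is just that shape — boundary = 65.00 mm. Overall, the cross-section is a single solid region. Total boundary length (outer) = 65.00 mm.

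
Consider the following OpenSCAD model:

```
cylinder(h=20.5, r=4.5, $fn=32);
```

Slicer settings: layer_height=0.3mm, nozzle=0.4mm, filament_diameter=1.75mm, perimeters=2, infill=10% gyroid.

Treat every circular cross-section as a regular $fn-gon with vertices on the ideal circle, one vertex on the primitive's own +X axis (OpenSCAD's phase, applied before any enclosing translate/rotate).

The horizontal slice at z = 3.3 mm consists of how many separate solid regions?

At z = 3.3 mm: the r=4.5 cylinder gives a regular 32-gon of circumradius 4.5 (constant along its height). The result has 1 disconnected region.

1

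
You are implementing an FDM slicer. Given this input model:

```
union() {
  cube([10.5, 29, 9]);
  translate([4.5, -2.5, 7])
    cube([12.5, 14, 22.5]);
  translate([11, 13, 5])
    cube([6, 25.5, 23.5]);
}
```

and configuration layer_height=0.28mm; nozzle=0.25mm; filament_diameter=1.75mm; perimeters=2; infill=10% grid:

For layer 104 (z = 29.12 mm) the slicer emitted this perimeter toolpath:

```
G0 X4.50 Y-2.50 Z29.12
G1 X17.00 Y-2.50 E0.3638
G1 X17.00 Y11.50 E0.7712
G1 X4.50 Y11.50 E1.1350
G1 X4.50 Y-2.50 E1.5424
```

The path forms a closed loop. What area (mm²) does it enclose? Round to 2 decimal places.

175.00 mm²

Apply the shoelace formula to the sequence of (X, Y) vertices; enclosed area = 175.00 mm².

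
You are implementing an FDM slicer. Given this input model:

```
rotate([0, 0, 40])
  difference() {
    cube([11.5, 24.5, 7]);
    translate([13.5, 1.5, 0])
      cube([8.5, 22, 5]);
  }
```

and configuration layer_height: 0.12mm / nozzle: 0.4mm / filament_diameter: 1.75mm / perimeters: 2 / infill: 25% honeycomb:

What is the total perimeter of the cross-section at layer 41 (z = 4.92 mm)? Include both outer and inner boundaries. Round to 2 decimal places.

72.00 mm

At z = 4.92 mm: the 11.5×24.5 cube contributes its full rectangle (perimeter 72.00 mm); the cube at (13.5, 1.5) (footprint 8.5×22) is included at this height (perimeter 61.00 mm); After the difference (first − rest): starting from the 11.5×24.5 cube, the 8.5×22 cube at (13.5, 1.5) misses the remaining region (no effect) — boundary = 72.00 mm; (whole slice rotated 40° about Z — lengths, areas and connectivity unchanged). Overall, the cross-section is a single solid region. Total boundary length (outer) = 72.00 mm.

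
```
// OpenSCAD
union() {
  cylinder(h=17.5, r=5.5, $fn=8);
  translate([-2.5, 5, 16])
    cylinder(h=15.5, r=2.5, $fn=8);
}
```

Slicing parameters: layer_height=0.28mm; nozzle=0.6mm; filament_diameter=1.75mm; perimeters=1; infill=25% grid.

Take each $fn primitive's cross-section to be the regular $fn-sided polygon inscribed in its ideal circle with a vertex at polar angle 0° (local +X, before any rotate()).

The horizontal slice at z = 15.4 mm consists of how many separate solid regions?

At z = 15.4 mm: the r=5.5 cylinder gives a regular 8-gon of circumradius 5.5 (constant along its height); the cylinder at (-2.5, 5) is absent (z outside [16, 31.5]); Combining (union): only the r=5.5 cylinder is present, so the union is just that shape — 1 connected region. The result has 1 disconnected region.

1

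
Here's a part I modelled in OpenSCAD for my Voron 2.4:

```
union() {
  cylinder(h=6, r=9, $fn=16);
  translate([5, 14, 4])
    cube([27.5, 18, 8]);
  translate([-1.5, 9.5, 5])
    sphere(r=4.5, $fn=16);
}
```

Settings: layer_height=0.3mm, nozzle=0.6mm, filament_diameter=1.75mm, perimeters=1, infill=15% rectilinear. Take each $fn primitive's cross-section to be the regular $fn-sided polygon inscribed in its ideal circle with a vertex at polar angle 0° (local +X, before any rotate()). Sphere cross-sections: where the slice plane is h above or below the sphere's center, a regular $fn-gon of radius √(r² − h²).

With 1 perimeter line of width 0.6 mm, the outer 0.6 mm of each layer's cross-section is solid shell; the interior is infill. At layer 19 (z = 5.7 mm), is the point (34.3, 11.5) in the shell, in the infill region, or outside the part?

outside

At z = 5.7 mm: the r=9 cylinder contributes a regular 16-gon of circumradius 9; the cube at (5, 14) is present — its section is the full 27.5×18 rectangle; the r=4.5 sphere at (-1.5, 9.5) contributes a regular 16-gon of circumradius √(4.5²−0.7²) = 4.445; Combining (union): the regions partially overlap (shared area 20.91 mm²), so overlapping operands fuse into one piece — 2 connected regions. Overall, the cross-section has 2 separate islands. The nearest boundary edge runs (32.50, 14.00)→(5.00, 14.00); distance from the point to it = 3.08 mm. The point is not inside any of the regions above, so it lies outside the cross-section (3.08 mm from the nearest boundary).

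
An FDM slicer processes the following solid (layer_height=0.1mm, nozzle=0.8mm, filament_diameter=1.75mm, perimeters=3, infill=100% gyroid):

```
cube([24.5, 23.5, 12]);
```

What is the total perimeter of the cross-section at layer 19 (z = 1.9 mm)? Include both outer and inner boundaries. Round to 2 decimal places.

96.00 mm

At z = 1.9 mm: the cube is present — its section is the full 24.5×23.5 rectangle (perimeter 96.00 mm). Overall, the cross-section is a single solid region. Total boundary length (outer) = 96.00 mm.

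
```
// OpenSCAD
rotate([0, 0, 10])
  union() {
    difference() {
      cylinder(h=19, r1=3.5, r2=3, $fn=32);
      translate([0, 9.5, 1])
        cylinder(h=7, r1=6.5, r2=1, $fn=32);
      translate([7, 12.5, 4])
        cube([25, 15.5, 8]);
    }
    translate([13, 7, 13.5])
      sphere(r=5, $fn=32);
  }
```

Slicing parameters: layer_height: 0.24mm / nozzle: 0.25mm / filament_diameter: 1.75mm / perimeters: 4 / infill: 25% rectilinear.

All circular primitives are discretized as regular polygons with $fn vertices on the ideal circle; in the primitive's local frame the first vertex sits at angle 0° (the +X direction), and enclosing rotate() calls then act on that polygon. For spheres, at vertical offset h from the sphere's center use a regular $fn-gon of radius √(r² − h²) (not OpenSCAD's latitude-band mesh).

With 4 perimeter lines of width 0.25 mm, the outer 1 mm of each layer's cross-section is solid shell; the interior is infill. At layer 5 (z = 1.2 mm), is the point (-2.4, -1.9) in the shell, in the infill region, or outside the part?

At z = 1.2 mm: the cone (r1=3.5→r2=3) has section circumradius 3.468 here — a regular 32-gon; the cone at (0, 9.5) contributes a regular 32-gon of circumradius 6.343 (interpolated between r1=6.5 and r2=1 at t=0.029); the cube at (7, 12.5) is not intersected at this z (z outside [4, 12]); Taking the first minus the rest: starting from the cone, the cone at (0, 9.5) partially overlaps it — only the 0.41 mm² overlap (of its 125.58 mm²) is removed, clipping the outline — 1 connected region; the sphere at (13, 7) is absent (|z−center|=12.300 > r=5); Combining (union): only that combined region is present, so the union is just that shape — 1 connected region; (rotated 10° about Z; rotation is an isometry so areas/perimeters/island counts are preserved). Overall, the cross-section is a single solid region. Undo the 10° rotation: the query point maps to (-2.693, -1.454) in the un-rotated model frame. The nearest boundary edge runs (-2.88, -1.93)→(-3.20, -1.33); distance from the point to it = 0.39 mm. The point is inside the cross-section, 0.39 mm from the nearest boundary — within the 1 mm shell band (4 × 0.25).

shell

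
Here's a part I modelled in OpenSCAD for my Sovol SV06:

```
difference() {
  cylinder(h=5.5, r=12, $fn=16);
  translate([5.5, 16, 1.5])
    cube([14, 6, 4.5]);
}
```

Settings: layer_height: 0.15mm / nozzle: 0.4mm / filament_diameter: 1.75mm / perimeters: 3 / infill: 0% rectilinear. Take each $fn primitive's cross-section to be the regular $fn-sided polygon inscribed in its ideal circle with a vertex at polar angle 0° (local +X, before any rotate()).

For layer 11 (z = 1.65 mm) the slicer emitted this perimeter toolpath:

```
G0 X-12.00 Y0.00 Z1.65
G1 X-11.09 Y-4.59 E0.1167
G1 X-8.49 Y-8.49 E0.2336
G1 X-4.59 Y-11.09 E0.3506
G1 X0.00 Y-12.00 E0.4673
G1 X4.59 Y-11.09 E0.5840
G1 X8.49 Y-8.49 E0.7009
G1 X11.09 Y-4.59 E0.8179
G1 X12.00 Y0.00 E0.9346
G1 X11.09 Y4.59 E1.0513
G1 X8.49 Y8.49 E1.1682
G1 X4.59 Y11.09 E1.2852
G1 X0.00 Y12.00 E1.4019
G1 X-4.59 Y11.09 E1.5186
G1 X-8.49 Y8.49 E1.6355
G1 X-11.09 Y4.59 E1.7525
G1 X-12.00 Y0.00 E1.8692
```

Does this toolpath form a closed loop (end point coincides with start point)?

yes

Start point (G0): (-12.00, 0.00). End point (last G1): the path returns to the start — closed.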